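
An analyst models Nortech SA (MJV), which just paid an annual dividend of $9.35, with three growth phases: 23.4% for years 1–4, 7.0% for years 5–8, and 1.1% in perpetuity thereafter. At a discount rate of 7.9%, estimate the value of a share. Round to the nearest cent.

Three-stage DDM. Project D₁…D_8; terminal Gordon value at t=8 with g = 0.011; discount at r = 0.079.
D_1 = 11.5379
D_2 = 14.2378
D_3 = 17.5694
D_4 = 21.6806
D_5 = 23.1983
D_6 = 24.8222
D_7 = 26.5597
D_8 = 28.4189
TV_8 = 28.7315/(0.079−0.011) = 422.5223
P₀ = Σ Dₜ/(1+r)ᵗ + TV_8/(1+r)^8 = 345.5343

$345.53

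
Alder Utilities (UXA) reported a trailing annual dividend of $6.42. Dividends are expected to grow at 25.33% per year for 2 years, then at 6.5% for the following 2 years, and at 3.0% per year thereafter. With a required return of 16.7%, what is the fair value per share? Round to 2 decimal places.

Three-stage DDM. Project D₁…D_4; terminal Gordon value at t=4 with g = 0.03; discount at r = 0.167.
D_1 = 8.0462
D_2 = 10.0843
D_3 = 10.7398
D_4 = 11.4378
TV_4 = 11.7810/(0.167−0.03) = 85.9926
P₀ = Σ Dₜ/(1+r)ᵗ + TV_4/(1+r)^4 = 73.5873

$73.59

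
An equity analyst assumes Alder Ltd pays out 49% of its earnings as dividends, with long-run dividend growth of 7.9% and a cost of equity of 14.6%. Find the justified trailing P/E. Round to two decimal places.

7.89

Justified trailing P/E = b(1+g)/(r−g) = 0.49×(1+0.079)/(0.146−0.079) = 7.8912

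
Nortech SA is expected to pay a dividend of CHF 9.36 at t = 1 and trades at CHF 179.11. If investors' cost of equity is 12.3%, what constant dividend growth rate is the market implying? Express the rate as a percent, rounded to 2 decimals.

From P₀ = D₁/(r − g), the implied growth is g = r − D₁/P₀.
g = 0.123 − 9.36/179.11 = 0.123 − 0.05226 = 0.07074

7.07%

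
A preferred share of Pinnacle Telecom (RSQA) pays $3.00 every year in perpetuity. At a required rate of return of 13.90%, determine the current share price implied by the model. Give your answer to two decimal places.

Zero-growth DDM (perpetuity): P₀ = D/r = 3.00 / 0.139 = 21.5827

$21.58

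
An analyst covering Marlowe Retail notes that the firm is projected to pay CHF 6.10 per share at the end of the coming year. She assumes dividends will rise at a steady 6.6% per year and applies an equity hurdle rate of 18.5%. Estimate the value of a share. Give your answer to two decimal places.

Gordon growth model: P₀ = D₁/(r − g), with D₁ = 6.10 given directly.
P₀ = 6.1000 / (0.185 − 0.066) = 6.1000 / 0.119 = 51.2605

CHF 51.26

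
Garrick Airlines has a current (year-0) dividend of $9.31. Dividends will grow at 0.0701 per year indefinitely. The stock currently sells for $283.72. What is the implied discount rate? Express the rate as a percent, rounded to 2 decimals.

Rearranging the constant-growth DDM: r = D₁/P₀ + g.
D₁ = 9.31 × (1 + 0.0701) = 9.9626.
r = 9.9626 / 283.72 + 0.0701 = 0.03511 + 0.0701 = 0.10521

10.52%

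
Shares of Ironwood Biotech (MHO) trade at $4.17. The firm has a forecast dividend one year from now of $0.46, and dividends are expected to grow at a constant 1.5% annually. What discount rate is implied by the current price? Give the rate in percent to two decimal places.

12.53%

Rearranging the constant-growth DDM: r = D₁/P₀ + g.
r = 0.4600 / 4.17 + 0.015 = 0.11031 + 0.015 = 0.12531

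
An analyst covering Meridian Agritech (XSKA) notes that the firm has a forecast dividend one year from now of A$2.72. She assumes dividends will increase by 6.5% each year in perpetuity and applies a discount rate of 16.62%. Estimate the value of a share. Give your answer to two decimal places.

A$26.88

Gordon growth model: P₀ = D₁/(r − g), with D₁ = 2.72 given directly.
P₀ = 2.7200 / (0.1662 − 0.065) = 2.7200 / 0.1012 = 26.8775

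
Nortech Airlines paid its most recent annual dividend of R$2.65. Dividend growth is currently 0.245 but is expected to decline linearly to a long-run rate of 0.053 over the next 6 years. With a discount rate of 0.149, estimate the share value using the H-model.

H-model: P₀ = D₀[(1+g_L) + H(g_S−g_L)]/(r−g_L), with H = 6/2 = 3.
P₀ = 2.65 × [(1+0.053) + 3×(0.245−0.053)] / (0.149−0.053)
   = 2.65 × 1.6290 / 0.096 = 44.9672

R$44.97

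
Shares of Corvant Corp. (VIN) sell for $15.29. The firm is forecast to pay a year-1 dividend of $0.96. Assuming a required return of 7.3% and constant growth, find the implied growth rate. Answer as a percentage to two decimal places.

1.02%

From P₀ = D₁/(r − g), the implied growth is g = r − D₁/P₀.
g = 0.073 − 0.96/15.29 = 0.073 − 0.06279 = 0.01021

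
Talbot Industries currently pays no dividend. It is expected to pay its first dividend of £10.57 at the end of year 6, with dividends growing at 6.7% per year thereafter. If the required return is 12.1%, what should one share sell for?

£110.57

Deferred-dividend DDM. At t=5 the remaining stream is a growing perpetuity with first payment D_6 = 10.57.
V_5 = D_6/(r−g) = 10.57/(0.121−0.067) = 195.7407
P₀ = V_5/(1+r)^5 = 195.7407/(1+0.121)^5 = 110.5740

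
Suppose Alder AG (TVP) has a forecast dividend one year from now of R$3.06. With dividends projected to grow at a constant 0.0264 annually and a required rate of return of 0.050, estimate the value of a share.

Gordon growth model: P₀ = D₁/(r − g), with D₁ = 3.06 given directly.
P₀ = 3.0600 / (0.05 − 0.0264) = 3.0600 / 0.0236 = 129.6610

R$129.66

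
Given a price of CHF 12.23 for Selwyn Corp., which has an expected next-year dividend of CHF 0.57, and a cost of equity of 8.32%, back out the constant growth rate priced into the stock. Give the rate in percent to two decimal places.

From P₀ = D₁/(r − g), the implied growth is g = r − D₁/P₀.
g = 0.0832 − 0.57/12.23 = 0.0832 − 0.04661 = 0.03659

3.66%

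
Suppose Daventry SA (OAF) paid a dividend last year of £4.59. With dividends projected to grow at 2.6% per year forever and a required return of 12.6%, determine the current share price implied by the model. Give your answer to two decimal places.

£47.09

Gordon growth model: P₀ = D₁/(r − g). D₁ = 4.59 × (1 + 0.026) = 4.7093.
P₀ = 4.7093 / (0.126 − 0.026) = 4.7093 / 0.1 = 47.0934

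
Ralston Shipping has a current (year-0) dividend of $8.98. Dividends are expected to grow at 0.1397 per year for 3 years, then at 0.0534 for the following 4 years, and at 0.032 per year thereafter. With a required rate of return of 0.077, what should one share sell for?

Three-stage DDM. Project D₁…D_7; terminal Gordon value at t=7 with g = 0.032; discount at r = 0.077.
D_1 = 10.2345
D_2 = 11.6643
D_3 = 13.2938
D_4 = 14.0037
D_5 = 14.7514
D_6 = 15.5392
D_7 = 16.3690
TV_7 = 16.8928/(0.077−0.032) = 375.3949
P₀ = Σ Dₜ/(1+r)ᵗ + TV_7/(1+r)^7 = 293.8309

$293.83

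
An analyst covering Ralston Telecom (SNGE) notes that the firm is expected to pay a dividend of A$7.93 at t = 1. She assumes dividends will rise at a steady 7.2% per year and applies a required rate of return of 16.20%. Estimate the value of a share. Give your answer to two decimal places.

A$88.11

Gordon growth model: P₀ = D₁/(r − g), with D₁ = 7.93 given directly.
P₀ = 7.9300 / (0.162 − 0.072) = 7.9300 / 0.09 = 88.1111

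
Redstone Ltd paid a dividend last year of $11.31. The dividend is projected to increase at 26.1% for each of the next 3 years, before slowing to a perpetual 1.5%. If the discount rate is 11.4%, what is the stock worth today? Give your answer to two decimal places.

Two-stage DDM. Project D₁…D_3 at 0.261, terminal growth 0.015, discount at r = 0.114.
D_1 = 14.2619
D_2 = 17.9843
D_3 = 22.6782
Terminal value at t=3: TV = D_4/(r−g) = 23.0183/(0.114−0.015) = 232.5084
P₀ = 14.2619/(1+0.114)^1 + 17.9843/(1+0.114)^2 + 22.6782/(1+0.114)^3 + 232.5084/(1+0.114)^3 = 211.8817

$211.88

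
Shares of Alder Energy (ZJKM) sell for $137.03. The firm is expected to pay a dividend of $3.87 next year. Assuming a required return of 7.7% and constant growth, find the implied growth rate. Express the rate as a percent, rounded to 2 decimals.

4.88%

From P₀ = D₁/(r − g), the implied growth is g = r − D₁/P₀.
g = 0.077 − 3.87/137.03 = 0.077 − 0.02824 = 0.04876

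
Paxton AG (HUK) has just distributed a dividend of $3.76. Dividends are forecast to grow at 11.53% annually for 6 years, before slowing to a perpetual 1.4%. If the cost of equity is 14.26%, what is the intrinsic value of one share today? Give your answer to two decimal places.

$46.39

Two-stage DDM. Project D₁…D_6 at 0.1153, terminal growth 0.014, discount at r = 0.1426.
D_1 = 4.1935
D_2 = 4.6770
D_3 = 5.2163
D_4 = 5.8177
D_5 = 6.4885
D_6 = 7.2367
Terminal value at t=6: TV = D_7/(r−g) = 7.3380/(0.1426−0.014) = 57.0604
P₀ = 4.1935/(1+0.1426)^1 + 4.6770/(1+0.1426)^2 + 5.2163/(1+0.1426)^3 + 5.8177/(1+0.1426)^4 + 6.4885/(1+0.1426)^5 + 7.2367/(1+0.1426)^6 + 57.0604/(1+0.1426)^6 = 46.3898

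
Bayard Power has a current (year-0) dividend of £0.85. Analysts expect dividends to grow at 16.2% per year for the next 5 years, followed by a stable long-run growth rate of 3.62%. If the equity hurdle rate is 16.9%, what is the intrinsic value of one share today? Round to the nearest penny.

£10.61

Two-stage DDM. Project D₁…D_5 at 0.162, terminal growth 0.0362, discount at r = 0.169.
D_1 = 0.9877
D_2 = 1.1477
D_3 = 1.3336
D_4 = 1.5497
D_5 = 1.8007
Terminal value at t=5: TV = D_6/(r−g) = 1.8659/(0.169−0.0362) = 14.0506
P₀ = 0.9877/(1+0.169)^1 + 1.1477/(1+0.169)^2 + 1.3336/(1+0.169)^3 + 1.5497/(1+0.169)^4 + 1.8007/(1+0.169)^5 + 14.0506/(1+0.169)^5 = 10.6104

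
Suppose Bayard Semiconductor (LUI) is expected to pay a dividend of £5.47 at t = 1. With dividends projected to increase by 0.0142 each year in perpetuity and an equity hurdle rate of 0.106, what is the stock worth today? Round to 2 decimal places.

Gordon growth model: P₀ = D₁/(r − g), with D₁ = 5.47 given directly.
P₀ = 5.4700 / (0.106 − 0.0142) = 5.4700 / 0.0918 = 59.5861

£59.59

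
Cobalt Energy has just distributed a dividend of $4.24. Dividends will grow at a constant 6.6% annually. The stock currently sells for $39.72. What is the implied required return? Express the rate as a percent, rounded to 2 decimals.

17.98%

Rearranging the constant-growth DDM: r = D₁/P₀ + g.
D₁ = 4.24 × (1 + 0.066) = 4.5198.
r = 4.5198 / 39.72 + 0.066 = 0.11379 + 0.066 = 0.17979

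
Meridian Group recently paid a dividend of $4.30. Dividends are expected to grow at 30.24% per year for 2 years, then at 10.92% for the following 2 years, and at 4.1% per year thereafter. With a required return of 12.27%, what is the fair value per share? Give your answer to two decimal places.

$94.11

Three-stage DDM. Project D₁…D_4; terminal Gordon value at t=4 with g = 0.041; discount at r = 0.1227.
D_1 = 5.6003
D_2 = 7.2939
D_3 = 8.0903
D_4 = 8.9738
TV_4 = 9.3417/(0.1227−0.041) = 114.3420
P₀ = Σ Dₜ/(1+r)ᵗ + TV_4/(1+r)^4 = 94.1103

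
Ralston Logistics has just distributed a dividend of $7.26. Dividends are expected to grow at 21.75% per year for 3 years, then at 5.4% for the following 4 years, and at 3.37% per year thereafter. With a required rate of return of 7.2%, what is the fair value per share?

$337.28

Three-stage DDM. Project D₁…D_7; terminal Gordon value at t=7 with g = 0.0337; discount at r = 0.072.
D_1 = 8.8391
D_2 = 10.7615
D_3 = 13.1022
D_4 = 13.8097
D_5 = 14.5554
D_6 = 15.3414
D_7 = 16.1698
TV_7 = 16.7148/(0.072−0.0337) = 436.4171
P₀ = Σ Dₜ/(1+r)ᵗ + TV_7/(1+r)^7 = 337.2805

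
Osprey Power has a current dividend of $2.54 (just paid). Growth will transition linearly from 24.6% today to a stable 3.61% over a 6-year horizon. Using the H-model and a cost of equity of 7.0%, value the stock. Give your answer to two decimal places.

$124.81

H-model: P₀ = D₀[(1+g_L) + H(g_S−g_L)]/(r−g_L), with H = 6/2 = 3.
P₀ = 2.54 × [(1+0.0361) + 3×(0.246−0.0361)] / (0.07−0.0361)
   = 2.54 × 1.6658 / 0.0339 = 124.8122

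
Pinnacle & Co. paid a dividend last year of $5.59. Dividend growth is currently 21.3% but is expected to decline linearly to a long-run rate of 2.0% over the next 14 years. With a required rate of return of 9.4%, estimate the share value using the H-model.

H-model: P₀ = D₀[(1+g_L) + H(g_S−g_L)]/(r−g_L), with H = 14/2 = 7.
P₀ = 5.59 × [(1+0.02) + 7×(0.213−0.02)] / (0.094−0.02)
   = 5.59 × 2.3710 / 0.074 = 179.1066

$179.11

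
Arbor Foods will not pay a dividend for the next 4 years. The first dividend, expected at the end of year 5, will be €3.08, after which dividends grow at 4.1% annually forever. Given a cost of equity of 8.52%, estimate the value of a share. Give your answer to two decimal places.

€50.24

Deferred-dividend DDM. At t=4 the remaining stream is a growing perpetuity with first payment D_5 = 3.08.
V_4 = D_5/(r−g) = 3.08/(0.0852−0.041) = 69.6833
P₀ = V_4/(1+r)^4 = 69.6833/(1+0.0852)^4 = 50.2446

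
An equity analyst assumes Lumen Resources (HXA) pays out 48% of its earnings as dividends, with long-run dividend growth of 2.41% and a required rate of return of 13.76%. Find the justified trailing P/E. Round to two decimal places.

4.33

Justified trailing P/E = b(1+g)/(r−g) = 0.48×(1+0.0241)/(0.1376−0.0241) = 4.3310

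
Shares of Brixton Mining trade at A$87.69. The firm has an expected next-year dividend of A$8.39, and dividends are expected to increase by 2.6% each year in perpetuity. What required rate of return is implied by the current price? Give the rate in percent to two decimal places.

12.17%

Rearranging the constant-growth DDM: r = D₁/P₀ + g.
r = 8.3900 / 87.69 + 0.026 = 0.09568 + 0.026 = 0.12168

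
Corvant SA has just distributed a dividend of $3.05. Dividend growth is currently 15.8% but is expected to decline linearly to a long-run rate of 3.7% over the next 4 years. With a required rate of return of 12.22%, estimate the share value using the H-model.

H-model: P₀ = D₀[(1+g_L) + H(g_S−g_L)]/(r−g_L), with H = 4/2 = 2.
P₀ = 3.05 × [(1+0.037) + 2×(0.158−0.037)] / (0.1222−0.037)
   = 3.05 × 1.2790 / 0.0852 = 45.7858

$45.79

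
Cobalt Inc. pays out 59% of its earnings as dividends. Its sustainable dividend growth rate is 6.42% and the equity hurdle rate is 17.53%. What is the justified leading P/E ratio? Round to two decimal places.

Justified leading P/E = b/(r−g) = 0.59/(0.1753−0.0642) = 5.3105

5.31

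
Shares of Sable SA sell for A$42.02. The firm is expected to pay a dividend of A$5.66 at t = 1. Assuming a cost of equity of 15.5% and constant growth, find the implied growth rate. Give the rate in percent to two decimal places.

2.03%

From P₀ = D₁/(r − g), the implied growth is g = r − D₁/P₀.
g = 0.155 − 5.66/42.02 = 0.155 − 0.13470 = 0.02030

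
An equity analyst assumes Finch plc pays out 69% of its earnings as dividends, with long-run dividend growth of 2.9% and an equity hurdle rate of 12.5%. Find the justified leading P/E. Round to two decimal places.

7.19

Justified leading P/E = b/(r−g) = 0.69/(0.125−0.029) = 7.1875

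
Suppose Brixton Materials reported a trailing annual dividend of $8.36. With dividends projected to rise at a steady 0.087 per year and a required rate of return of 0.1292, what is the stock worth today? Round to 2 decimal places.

Gordon growth model: P₀ = D₁/(r − g). D₁ = 8.36 × (1 + 0.087) = 9.0873.
P₀ = 9.0873 / (0.1292 − 0.087) = 9.0873 / 0.0422 = 215.3393

$215.34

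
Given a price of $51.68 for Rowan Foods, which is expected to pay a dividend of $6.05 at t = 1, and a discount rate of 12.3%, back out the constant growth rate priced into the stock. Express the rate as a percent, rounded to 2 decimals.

From P₀ = D₁/(r − g), the implied growth is g = r − D₁/P₀.
g = 0.123 − 6.05/51.68 = 0.123 − 0.11707 = 0.00593

0.59%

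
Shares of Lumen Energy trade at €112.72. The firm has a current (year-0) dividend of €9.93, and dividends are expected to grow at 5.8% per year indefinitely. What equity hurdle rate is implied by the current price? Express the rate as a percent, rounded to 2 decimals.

15.12%

Rearranging the constant-growth DDM: r = D₁/P₀ + g.
D₁ = 9.93 × (1 + 0.058) = 10.5059.
r = 10.5059 / 112.72 + 0.058 = 0.09320 + 0.058 = 0.15120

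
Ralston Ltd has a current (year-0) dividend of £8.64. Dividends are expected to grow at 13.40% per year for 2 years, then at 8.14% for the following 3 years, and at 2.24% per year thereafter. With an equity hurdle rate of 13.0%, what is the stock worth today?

£113.76

Three-stage DDM. Project D₁…D_5; terminal Gordon value at t=5 with g = 0.0224; discount at r = 0.13.
D_1 = 9.7978
D_2 = 11.1107
D_3 = 12.0151
D_4 = 12.9931
D_5 = 14.0507
TV_5 = 14.3655/(0.13−0.0224) = 133.5081
P₀ = Σ Dₜ/(1+r)ᵗ + TV_5/(1+r)^5 = 113.7568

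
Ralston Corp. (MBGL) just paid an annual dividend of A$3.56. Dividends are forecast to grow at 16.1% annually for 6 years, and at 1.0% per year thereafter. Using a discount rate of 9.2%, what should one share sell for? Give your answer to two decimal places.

A$89.94

Two-stage DDM. Project D₁…D_6 at 0.161, terminal growth 0.01, discount at r = 0.092.
D_1 = 4.1332
D_2 = 4.7986
D_3 = 5.5712
D_4 = 6.4681
D_5 = 7.5095
D_6 = 8.7185
Terminal value at t=6: TV = D_7/(r−g) = 8.8057/(0.092−0.01) = 107.3868
P₀ = 4.1332/(1+0.092)^1 + 4.7986/(1+0.092)^2 + 5.5712/(1+0.092)^3 + 6.4681/(1+0.092)^4 + 7.5095/(1+0.092)^5 + 8.7185/(1+0.092)^6 + 107.3868/(1+0.092)^6 = 89.9448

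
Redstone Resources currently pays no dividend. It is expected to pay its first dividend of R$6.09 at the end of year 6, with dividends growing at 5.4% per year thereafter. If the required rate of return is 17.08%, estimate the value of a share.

Deferred-dividend DDM. At t=5 the remaining stream is a growing perpetuity with first payment D_6 = 6.09.
V_5 = D_6/(r−g) = 6.09/(0.1708−0.054) = 52.1404
P₀ = V_5/(1+r)^5 = 52.1404/(1+0.1708)^5 = 23.7007

R$23.70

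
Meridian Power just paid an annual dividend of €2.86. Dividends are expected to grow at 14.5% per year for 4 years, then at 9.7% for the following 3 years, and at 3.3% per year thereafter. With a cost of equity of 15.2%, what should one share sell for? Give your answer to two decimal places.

€39.79

Three-stage DDM. Project D₁…D_7; terminal Gordon value at t=7 with g = 0.033; discount at r = 0.152.
D_1 = 3.2747
D_2 = 3.7495
D_3 = 4.2932
D_4 = 4.9157
D_5 = 5.3926
D_6 = 5.9156
D_7 = 6.4894
TV_7 = 6.7036/(0.152−0.033) = 56.3328
P₀ = Σ Dₜ/(1+r)ᵗ + TV_7/(1+r)^7 = 39.7878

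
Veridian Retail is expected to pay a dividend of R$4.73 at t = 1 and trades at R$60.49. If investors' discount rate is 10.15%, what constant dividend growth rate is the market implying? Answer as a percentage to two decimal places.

From P₀ = D₁/(r − g), the implied growth is g = r − D₁/P₀.
g = 0.1015 − 4.73/60.49 = 0.1015 − 0.07819 = 0.02331

2.33%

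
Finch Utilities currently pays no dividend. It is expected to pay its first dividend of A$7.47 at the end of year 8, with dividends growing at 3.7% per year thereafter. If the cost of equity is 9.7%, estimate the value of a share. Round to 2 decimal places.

Deferred-dividend DDM. At t=7 the remaining stream is a growing perpetuity with first payment D_8 = 7.47.
V_7 = D_8/(r−g) = 7.47/(0.097−0.037) = 124.5000
P₀ = V_7/(1+r)^7 = 124.5000/(1+0.097)^7 = 65.1213

A$65.12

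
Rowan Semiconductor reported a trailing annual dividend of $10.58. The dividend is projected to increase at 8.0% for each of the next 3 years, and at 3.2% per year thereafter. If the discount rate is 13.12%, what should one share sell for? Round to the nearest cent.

$124.74

Two-stage DDM. Project D₁…D_3 at 0.08, terminal growth 0.032, discount at r = 0.1312.
D_1 = 11.4264
D_2 = 12.3405
D_3 = 13.3278
Terminal value at t=3: TV = D_4/(r−g) = 13.7542/(0.1312−0.032) = 138.6516
P₀ = 11.4264/(1+0.1312)^1 + 12.3405/(1+0.1312)^2 + 13.3278/(1+0.1312)^3 + 138.6516/(1+0.1312)^3 = 124.7395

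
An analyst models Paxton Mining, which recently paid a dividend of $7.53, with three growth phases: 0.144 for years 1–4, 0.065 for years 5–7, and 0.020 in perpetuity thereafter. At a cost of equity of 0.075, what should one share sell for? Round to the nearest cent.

$237.86

Three-stage DDM. Project D₁…D_7; terminal Gordon value at t=7 with g = 0.02; discount at r = 0.075.
D_1 = 8.6143
D_2 = 9.8548
D_3 = 11.2739
D_4 = 12.8973
D_5 = 13.7356
D_6 = 14.6284
D_7 = 15.5793
TV_7 = 15.8909/(0.075−0.02) = 288.9252
P₀ = Σ Dₜ/(1+r)ᵗ + TV_7/(1+r)^7 = 237.8614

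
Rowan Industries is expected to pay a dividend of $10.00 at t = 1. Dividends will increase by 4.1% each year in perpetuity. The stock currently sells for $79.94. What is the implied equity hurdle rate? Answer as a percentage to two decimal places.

16.61%

Rearranging the constant-growth DDM: r = D₁/P₀ + g.
r = 10.0000 / 79.94 + 0.041 = 0.12509 + 0.041 = 0.16609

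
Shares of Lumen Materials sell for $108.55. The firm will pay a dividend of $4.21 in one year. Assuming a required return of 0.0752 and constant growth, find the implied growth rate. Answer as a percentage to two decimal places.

From P₀ = D₁/(r − g), the implied growth is g = r − D₁/P₀.
g = 0.0752 − 4.21/108.55 = 0.0752 − 0.03878 = 0.03642

3.64%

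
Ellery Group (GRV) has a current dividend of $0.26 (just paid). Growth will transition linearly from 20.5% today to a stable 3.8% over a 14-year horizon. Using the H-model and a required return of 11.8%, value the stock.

$7.17

H-model: P₀ = D₀[(1+g_L) + H(g_S−g_L)]/(r−g_L), with H = 14/2 = 7.
P₀ = 0.26 × [(1+0.038) + 7×(0.205−0.038)] / (0.118−0.038)
   = 0.26 × 2.2070 / 0.08 = 7.1727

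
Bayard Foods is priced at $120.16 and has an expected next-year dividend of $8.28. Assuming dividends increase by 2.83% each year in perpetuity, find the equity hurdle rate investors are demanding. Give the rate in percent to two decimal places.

Rearranging the constant-growth DDM: r = D₁/P₀ + g.
r = 8.2800 / 120.16 + 0.0283 = 0.06891 + 0.0283 = 0.09721

9.72%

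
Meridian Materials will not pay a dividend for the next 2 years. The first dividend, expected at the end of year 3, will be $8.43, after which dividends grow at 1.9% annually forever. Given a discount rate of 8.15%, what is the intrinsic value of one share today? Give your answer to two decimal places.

Deferred-dividend DDM. At t=2 the remaining stream is a growing perpetuity with first payment D_3 = 8.43.
V_2 = D_3/(r−g) = 8.43/(0.0815−0.019) = 134.8800
P₀ = V_2/(1+r)^2 = 134.8800/(1+0.0815)^2 = 115.3173

$115.32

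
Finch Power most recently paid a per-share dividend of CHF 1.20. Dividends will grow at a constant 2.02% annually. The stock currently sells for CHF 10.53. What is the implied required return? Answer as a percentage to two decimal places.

13.65%

Rearranging the constant-growth DDM: r = D₁/P₀ + g.
D₁ = 1.20 × (1 + 0.0202) = 1.2242.
r = 1.2242 / 10.53 + 0.0202 = 0.11626 + 0.0202 = 0.13646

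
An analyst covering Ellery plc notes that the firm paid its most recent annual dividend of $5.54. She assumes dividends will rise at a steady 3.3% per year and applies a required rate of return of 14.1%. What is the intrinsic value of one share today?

Gordon growth model: P₀ = D₁/(r − g). D₁ = 5.54 × (1 + 0.033) = 5.7228.
P₀ = 5.7228 / (0.141 − 0.033) = 5.7228 / 0.108 = 52.9891

$52.99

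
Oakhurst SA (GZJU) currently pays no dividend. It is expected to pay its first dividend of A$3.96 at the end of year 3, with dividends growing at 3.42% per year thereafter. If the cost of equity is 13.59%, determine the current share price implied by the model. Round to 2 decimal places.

Deferred-dividend DDM. At t=2 the remaining stream is a growing perpetuity with first payment D_3 = 3.96.
V_2 = D_3/(r−g) = 3.96/(0.1359−0.0342) = 38.9381
P₀ = V_2/(1+r)^2 = 38.9381/(1+0.1359)^2 = 30.1782

A$30.18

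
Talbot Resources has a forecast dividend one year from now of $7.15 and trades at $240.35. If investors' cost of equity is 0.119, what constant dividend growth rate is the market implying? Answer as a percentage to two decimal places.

From P₀ = D₁/(r − g), the implied growth is g = r − D₁/P₀.
g = 0.119 − 7.15/240.35 = 0.119 − 0.02975 = 0.08925

8.93%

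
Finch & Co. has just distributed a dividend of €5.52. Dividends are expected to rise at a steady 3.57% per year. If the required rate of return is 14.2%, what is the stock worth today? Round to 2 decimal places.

Gordon growth model: P₀ = D₁/(r − g). D₁ = 5.52 × (1 + 0.0357) = 5.7171.
P₀ = 5.7171 / (0.142 − 0.0357) = 5.7171 / 0.1063 = 53.7824

€53.78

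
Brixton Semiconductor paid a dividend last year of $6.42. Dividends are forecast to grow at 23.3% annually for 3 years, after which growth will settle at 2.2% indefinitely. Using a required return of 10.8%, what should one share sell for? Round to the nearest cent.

Two-stage DDM. Project D₁…D_3 at 0.233, terminal growth 0.022, discount at r = 0.108.
D_1 = 7.9159
D_2 = 9.7603
D_3 = 12.0344
Terminal value at t=3: TV = D_4/(r−g) = 12.2992/(0.108−0.022) = 143.0134
P₀ = 7.9159/(1+0.108)^1 + 9.7603/(1+0.108)^2 + 12.0344/(1+0.108)^3 + 143.0134/(1+0.108)^3 = 129.0792

$129.08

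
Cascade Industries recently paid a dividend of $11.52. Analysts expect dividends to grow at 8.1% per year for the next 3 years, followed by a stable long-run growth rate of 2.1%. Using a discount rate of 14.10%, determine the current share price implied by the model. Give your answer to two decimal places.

$114.40

Two-stage DDM. Project D₁…D_3 at 0.081, terminal growth 0.021, discount at r = 0.141.
D_1 = 12.4531
D_2 = 13.4618
D_3 = 14.5522
Terminal value at t=3: TV = D_4/(r−g) = 14.8578/(0.141−0.021) = 123.8152
P₀ = 12.4531/(1+0.141)^1 + 13.4618/(1+0.141)^2 + 14.5522/(1+0.141)^3 + 123.8152/(1+0.141)^3 = 114.4033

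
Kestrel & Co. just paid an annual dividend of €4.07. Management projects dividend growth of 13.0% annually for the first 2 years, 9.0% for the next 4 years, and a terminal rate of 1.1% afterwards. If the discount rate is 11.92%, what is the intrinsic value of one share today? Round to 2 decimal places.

Three-stage DDM. Project D₁…D_6; terminal Gordon value at t=6 with g = 0.011; discount at r = 0.1192.
D_1 = 4.5991
D_2 = 5.1970
D_3 = 5.6647
D_4 = 6.1745
D_5 = 6.7302
D_6 = 7.3360
TV_6 = 7.4167/(0.1192−0.011) = 68.5459
P₀ = Σ Dₜ/(1+r)ᵗ + TV_6/(1+r)^6 = 58.6760

€58.68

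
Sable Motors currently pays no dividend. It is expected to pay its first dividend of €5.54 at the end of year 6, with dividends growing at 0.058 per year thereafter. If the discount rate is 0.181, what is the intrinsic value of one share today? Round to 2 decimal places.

Deferred-dividend DDM. At t=5 the remaining stream is a growing perpetuity with first payment D_6 = 5.54.
V_5 = D_6/(r−g) = 5.54/(0.181−0.058) = 45.0407
P₀ = V_5/(1+r)^5 = 45.0407/(1+0.181)^5 = 19.6045

€19.60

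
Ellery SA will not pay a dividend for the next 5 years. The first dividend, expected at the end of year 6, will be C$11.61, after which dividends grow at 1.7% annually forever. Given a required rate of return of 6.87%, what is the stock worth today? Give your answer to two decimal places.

Deferred-dividend DDM. At t=5 the remaining stream is a growing perpetuity with first payment D_6 = 11.61.
V_5 = D_6/(r−g) = 11.61/(0.0687−0.017) = 224.5648
P₀ = V_5/(1+r)^5 = 224.5648/(1+0.0687)^5 = 161.0878

C$161.09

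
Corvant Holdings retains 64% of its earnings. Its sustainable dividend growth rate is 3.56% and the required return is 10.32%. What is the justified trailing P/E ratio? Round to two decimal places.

5.52

Payout ratio b = 1 − 0.64 = 0.36.
Justified trailing P/E = b(1+g)/(r−g) = 0.36×(1+0.0356)/(0.1032−0.0356) = 5.5150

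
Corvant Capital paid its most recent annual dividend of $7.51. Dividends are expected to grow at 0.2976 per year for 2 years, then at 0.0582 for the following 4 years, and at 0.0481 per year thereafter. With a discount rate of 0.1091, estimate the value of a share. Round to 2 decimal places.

$202.05

Three-stage DDM. Project D₁…D_6; terminal Gordon value at t=6 with g = 0.0481; discount at r = 0.1091.
D_1 = 9.7450
D_2 = 12.6451
D_3 = 13.3810
D_4 = 14.1598
D_5 = 14.9839
D_6 = 15.8560
TV_6 = 16.6186/(0.1091−0.0481) = 272.4366
P₀ = Σ Dₜ/(1+r)ᵗ + TV_6/(1+r)^6 = 202.0451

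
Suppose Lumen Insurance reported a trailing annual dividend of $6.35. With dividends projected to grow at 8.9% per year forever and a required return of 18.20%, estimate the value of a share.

Gordon growth model: P₀ = D₁/(r − g). D₁ = 6.35 × (1 + 0.089) = 6.9151.
P₀ = 6.9151 / (0.182 − 0.089) = 6.9151 / 0.093 = 74.3565

$74.36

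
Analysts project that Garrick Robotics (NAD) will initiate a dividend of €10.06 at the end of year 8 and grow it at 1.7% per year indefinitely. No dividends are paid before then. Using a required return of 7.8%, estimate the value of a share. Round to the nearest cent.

€97.48

Deferred-dividend DDM. At t=7 the remaining stream is a growing perpetuity with first payment D_8 = 10.06.
V_7 = D_8/(r−g) = 10.06/(0.078−0.017) = 164.9180
P₀ = V_7/(1+r)^7 = 164.9180/(1+0.078)^7 = 97.4848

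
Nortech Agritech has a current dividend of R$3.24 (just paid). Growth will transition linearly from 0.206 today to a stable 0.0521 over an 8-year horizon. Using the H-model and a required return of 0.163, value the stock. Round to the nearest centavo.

H-model: P₀ = D₀[(1+g_L) + H(g_S−g_L)]/(r−g_L), with H = 8/2 = 4.
P₀ = 3.24 × [(1+0.0521) + 4×(0.206−0.0521)] / (0.163−0.0521)
   = 3.24 × 1.6677 / 0.1109 = 48.7227

R$48.72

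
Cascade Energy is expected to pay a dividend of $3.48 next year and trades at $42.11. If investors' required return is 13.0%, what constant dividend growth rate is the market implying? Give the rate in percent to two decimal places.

4.74%

From P₀ = D₁/(r − g), the implied growth is g = r − D₁/P₀.
g = 0.13 − 3.48/42.11 = 0.13 − 0.08264 = 0.04736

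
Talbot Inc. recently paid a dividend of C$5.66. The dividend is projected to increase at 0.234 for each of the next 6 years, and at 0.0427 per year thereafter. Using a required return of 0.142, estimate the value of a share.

Two-stage DDM. Project D₁…D_6 at 0.234, terminal growth 0.0427, discount at r = 0.142.
D_1 = 6.9844
D_2 = 8.6188
D_3 = 10.6356
D_4 = 13.1243
D_5 = 16.1954
D_6 = 19.9851
Terminal value at t=6: TV = D_7/(r−g) = 20.8385/(0.142−0.0427) = 209.8541
P₀ = 6.9844/(1+0.142)^1 + 8.6188/(1+0.142)^2 + 10.6356/(1+0.142)^3 + 13.1243/(1+0.142)^4 + 16.1954/(1+0.142)^5 + 19.9851/(1+0.142)^6 + 209.8541/(1+0.142)^6 = 139.5363

C$139.54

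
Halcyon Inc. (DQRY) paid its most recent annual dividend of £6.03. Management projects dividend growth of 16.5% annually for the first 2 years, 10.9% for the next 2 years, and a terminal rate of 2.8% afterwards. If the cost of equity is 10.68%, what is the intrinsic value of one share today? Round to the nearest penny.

Three-stage DDM. Project D₁…D_4; terminal Gordon value at t=4 with g = 0.028; discount at r = 0.1068.
D_1 = 7.0250
D_2 = 8.1841
D_3 = 9.0761
D_4 = 10.0654
TV_4 = 10.3473/(0.1068−0.028) = 131.3104
P₀ = Σ Dₜ/(1+r)ᵗ + TV_4/(1+r)^4 = 113.9324

£113.93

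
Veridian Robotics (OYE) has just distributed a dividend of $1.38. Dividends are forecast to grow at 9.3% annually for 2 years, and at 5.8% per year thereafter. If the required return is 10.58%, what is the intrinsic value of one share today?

Two-stage DDM. Project D₁…D_2 at 0.093, terminal growth 0.058, discount at r = 0.1058.
D_1 = 1.5083
D_2 = 1.6486
Terminal value at t=2: TV = D_3/(r−g) = 1.7442/(0.1058−0.058) = 36.4903
P₀ = 1.5083/(1+0.1058)^1 + 1.6486/(1+0.1058)^2 + 36.4903/(1+0.1058)^2 = 32.5540

$32.55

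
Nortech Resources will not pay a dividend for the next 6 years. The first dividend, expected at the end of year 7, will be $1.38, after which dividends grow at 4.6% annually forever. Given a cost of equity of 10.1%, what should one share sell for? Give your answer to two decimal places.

Deferred-dividend DDM. At t=6 the remaining stream is a growing perpetuity with first payment D_7 = 1.38.
V_6 = D_7/(r−g) = 1.38/(0.101−0.046) = 25.0909
P₀ = V_6/(1+r)^6 = 25.0909/(1+0.101)^6 = 14.0862

$14.09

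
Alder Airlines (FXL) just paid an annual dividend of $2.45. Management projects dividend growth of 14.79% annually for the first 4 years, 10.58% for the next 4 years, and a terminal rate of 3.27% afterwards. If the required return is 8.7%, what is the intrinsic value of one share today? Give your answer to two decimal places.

$86.04

Three-stage DDM. Project D₁…D_8; terminal Gordon value at t=8 with g = 0.0327; discount at r = 0.087.
D_1 = 2.8124
D_2 = 3.2283
D_3 = 3.7058
D_4 = 4.2539
D_5 = 4.7039
D_6 = 5.2016
D_7 = 5.7519
D_8 = 6.3605
TV_8 = 6.5684/(0.087−0.0327) = 120.9659
P₀ = Σ Dₜ/(1+r)ᵗ + TV_8/(1+r)^8 = 86.0378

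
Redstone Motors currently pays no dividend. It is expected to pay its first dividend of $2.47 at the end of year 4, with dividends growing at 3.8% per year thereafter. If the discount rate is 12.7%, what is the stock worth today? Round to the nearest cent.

$19.39

Deferred-dividend DDM. At t=3 the remaining stream is a growing perpetuity with first payment D_4 = 2.47.
V_3 = D_4/(r−g) = 2.47/(0.127−0.038) = 27.7528
P₀ = V_3/(1+r)^3 = 27.7528/(1+0.127)^3 = 19.3881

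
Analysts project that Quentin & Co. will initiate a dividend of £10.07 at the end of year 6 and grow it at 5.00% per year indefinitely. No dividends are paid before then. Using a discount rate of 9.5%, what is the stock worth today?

Deferred-dividend DDM. At t=5 the remaining stream is a growing perpetuity with first payment D_6 = 10.07.
V_5 = D_6/(r−g) = 10.07/(0.095−0.05) = 223.7778
P₀ = V_5/(1+r)^5 = 223.7778/(1+0.095)^5 = 142.1498

£142.15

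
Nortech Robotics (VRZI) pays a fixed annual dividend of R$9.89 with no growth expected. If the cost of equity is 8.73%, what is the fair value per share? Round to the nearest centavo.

R$113.29

Zero-growth DDM (perpetuity): P₀ = D/r = 9.89 / 0.0873 = 113.2875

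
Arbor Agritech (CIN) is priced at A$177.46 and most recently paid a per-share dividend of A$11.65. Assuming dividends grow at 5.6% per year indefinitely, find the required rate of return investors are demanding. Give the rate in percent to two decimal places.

12.53%

Rearranging the constant-growth DDM: r = D₁/P₀ + g.
D₁ = 11.65 × (1 + 0.056) = 12.3024.
r = 12.3024 / 177.46 + 0.056 = 0.06932 + 0.056 = 0.12532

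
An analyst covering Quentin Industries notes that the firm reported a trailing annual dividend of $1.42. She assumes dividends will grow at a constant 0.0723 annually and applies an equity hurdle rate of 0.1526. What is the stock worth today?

$18.96

Gordon growth model: P₀ = D₁/(r − g). D₁ = 1.42 × (1 + 0.0723) = 1.5227.
P₀ = 1.5227 / (0.1526 − 0.0723) = 1.5227 / 0.0803 = 18.9622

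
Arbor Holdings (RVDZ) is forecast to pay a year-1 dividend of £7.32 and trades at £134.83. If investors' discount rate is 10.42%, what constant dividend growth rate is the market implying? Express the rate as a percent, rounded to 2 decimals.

4.99%

From P₀ = D₁/(r − g), the implied growth is g = r − D₁/P₀.
g = 0.1042 − 7.32/134.83 = 0.1042 − 0.05429 = 0.04991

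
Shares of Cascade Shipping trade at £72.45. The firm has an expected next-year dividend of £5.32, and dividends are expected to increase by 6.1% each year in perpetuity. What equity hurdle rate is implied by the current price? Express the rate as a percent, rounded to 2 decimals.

13.44%

Rearranging the constant-growth DDM: r = D₁/P₀ + g.
r = 5.3200 / 72.45 + 0.061 = 0.07343 + 0.061 = 0.13443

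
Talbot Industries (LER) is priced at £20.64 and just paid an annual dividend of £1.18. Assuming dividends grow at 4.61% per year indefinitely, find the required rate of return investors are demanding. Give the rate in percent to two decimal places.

10.59%

Rearranging the constant-growth DDM: r = D₁/P₀ + g.
D₁ = 1.18 × (1 + 0.0461) = 1.2344.
r = 1.2344 / 20.64 + 0.0461 = 0.05981 + 0.0461 = 0.10591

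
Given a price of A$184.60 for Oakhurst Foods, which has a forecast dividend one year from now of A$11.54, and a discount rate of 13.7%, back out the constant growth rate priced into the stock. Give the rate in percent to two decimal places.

From P₀ = D₁/(r − g), the implied growth is g = r − D₁/P₀.
g = 0.137 − 11.54/184.60 = 0.137 − 0.06251 = 0.07449

7.45%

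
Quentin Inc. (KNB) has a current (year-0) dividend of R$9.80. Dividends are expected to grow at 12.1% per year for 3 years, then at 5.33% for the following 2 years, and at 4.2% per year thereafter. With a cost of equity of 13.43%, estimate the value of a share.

Three-stage DDM. Project D₁…D_5; terminal Gordon value at t=5 with g = 0.042; discount at r = 0.1343.
D_1 = 10.9858
D_2 = 12.3151
D_3 = 13.8052
D_4 = 14.5410
D_5 = 15.3161
TV_5 = 15.9593/(0.1343−0.042) = 172.9072
P₀ = Σ Dₜ/(1+r)ᵗ + TV_5/(1+r)^5 = 137.7380

R$137.74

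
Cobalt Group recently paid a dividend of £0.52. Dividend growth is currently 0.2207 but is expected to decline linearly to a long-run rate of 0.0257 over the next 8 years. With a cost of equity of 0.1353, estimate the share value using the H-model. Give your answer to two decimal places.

£8.57

H-model: P₀ = D₀[(1+g_L) + H(g_S−g_L)]/(r−g_L), with H = 8/2 = 4.
P₀ = 0.52 × [(1+0.0257) + 4×(0.2207−0.0257)] / (0.1353−0.0257)
   = 0.52 × 1.8057 / 0.1096 = 8.5672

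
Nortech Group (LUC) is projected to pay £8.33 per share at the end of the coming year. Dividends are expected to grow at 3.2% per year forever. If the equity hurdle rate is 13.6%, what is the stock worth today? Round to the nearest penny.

Gordon growth model: P₀ = D₁/(r − g), with D₁ = 8.33 given directly.
P₀ = 8.3300 / (0.136 − 0.032) = 8.3300 / 0.104 = 80.0962

£80.10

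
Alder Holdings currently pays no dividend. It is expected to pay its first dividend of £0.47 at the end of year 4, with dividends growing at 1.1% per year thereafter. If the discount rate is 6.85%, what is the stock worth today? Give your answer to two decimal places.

£6.70

Deferred-dividend DDM. At t=3 the remaining stream is a growing perpetuity with first payment D_4 = 0.47.
V_3 = D_4/(r−g) = 0.47/(0.0685−0.011) = 8.1739
P₀ = V_3/(1+r)^3 = 8.1739/(1+0.0685)^3 = 6.7005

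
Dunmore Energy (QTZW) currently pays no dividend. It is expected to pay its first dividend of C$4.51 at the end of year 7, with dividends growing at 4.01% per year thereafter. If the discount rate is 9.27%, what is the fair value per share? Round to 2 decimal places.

C$50.37

Deferred-dividend DDM. At t=6 the remaining stream is a growing perpetuity with first payment D_7 = 4.51.
V_6 = D_7/(r−g) = 4.51/(0.0927−0.0401) = 85.7414
P₀ = V_6/(1+r)^6 = 85.7414/(1+0.0927)^6 = 50.3715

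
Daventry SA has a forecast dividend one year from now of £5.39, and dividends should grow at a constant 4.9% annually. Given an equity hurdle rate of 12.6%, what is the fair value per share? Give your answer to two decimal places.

£70.00

Gordon growth model: P₀ = D₁/(r − g), with D₁ = 5.39 given directly.
P₀ = 5.3900 / (0.126 − 0.049) = 5.3900 / 0.077 = 70.0000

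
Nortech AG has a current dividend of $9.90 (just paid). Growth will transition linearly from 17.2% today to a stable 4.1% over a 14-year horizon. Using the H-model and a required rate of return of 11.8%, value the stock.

$251.74

H-model: P₀ = D₀[(1+g_L) + H(g_S−g_L)]/(r−g_L), with H = 14/2 = 7.
P₀ = 9.90 × [(1+0.041) + 7×(0.172−0.041)] / (0.118−0.041)
   = 9.90 × 1.9580 / 0.077 = 251.7429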